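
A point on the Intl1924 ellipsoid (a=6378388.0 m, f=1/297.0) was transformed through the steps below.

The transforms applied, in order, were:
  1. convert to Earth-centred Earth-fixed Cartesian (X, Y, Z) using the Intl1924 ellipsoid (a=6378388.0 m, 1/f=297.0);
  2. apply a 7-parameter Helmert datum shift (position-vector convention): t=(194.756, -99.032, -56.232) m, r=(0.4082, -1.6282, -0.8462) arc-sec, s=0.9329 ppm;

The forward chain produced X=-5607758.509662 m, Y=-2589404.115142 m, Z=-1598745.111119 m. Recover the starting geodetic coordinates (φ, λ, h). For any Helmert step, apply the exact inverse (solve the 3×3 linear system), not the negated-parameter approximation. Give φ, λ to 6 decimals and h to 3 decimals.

φ=-14.604325°, λ=-155.216065°, h=3356.173 m

start: X=-5607758.5097, Y=-2589404.1151, Z=-1598745.1111 m
→ Helmert⁻¹: X=-5607950.0305, Y=-2589328.8379, Z=-1598637.9957
→ geod (Bowring, a=6378388.000): φ=-14.60432500°, λ=-155.21606500°, h=3356.1730 m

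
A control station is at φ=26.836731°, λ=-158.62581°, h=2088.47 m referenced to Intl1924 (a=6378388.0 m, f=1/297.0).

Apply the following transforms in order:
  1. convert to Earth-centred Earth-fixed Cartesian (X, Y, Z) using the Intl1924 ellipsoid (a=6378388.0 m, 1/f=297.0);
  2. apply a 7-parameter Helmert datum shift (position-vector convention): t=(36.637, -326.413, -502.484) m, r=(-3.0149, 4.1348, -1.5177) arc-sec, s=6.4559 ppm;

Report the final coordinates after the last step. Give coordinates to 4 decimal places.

start: φ=26.836731°, λ=-158.625810°, h=2088.470 m
→ ECEF (a=6378388.000, f=1/297.0): X=-5305328.8022, Y=-2076379.1756, Z=2863067.2965
→ Helmert 7p (PV): X=-5305284.3004, Y=-2076638.1079, Z=2862719.9978

X=-5305284.3004 m, Y=-2076638.1079 m, Z=2862719.9978 m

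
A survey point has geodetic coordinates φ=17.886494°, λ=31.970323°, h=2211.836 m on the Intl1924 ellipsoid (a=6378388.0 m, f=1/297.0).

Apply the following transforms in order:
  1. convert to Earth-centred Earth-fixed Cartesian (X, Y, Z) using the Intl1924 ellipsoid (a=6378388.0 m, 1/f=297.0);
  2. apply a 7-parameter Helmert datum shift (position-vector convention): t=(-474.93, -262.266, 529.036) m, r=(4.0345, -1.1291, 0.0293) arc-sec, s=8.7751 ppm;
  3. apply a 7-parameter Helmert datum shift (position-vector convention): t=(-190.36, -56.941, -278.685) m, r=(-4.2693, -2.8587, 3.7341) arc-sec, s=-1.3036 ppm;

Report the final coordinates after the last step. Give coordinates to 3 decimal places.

start: φ=17.886494°, λ=31.970323°, h=2211.836 m
→ ECEF (a=6378388.000, f=1/297.0): X=5152821.5902, Y=3216130.3978, Z=1947135.7750
→ Helmert 7p (PV): X=5152380.7611, Y=3215858.9997, Z=1947773.0117
→ Helmert 7p (PV): X=5152098.4716, Y=3215931.4574, Z=1947496.6340

X=5152098.472 m, Y=3215931.457 m, Z=1947496.634 m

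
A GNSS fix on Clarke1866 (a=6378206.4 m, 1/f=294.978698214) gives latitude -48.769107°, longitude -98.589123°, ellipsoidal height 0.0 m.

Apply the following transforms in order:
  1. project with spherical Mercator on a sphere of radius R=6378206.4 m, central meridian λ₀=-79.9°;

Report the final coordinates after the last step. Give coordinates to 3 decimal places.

start: φ=-48.769107°, λ=-98.589123°, h=0.000 m
→ merc (R=6378206.4, λ₀=-79.9°): E=-2080486.2931, N=-6235841.9587

E=-2080486.293 m, N=-6235841.959 m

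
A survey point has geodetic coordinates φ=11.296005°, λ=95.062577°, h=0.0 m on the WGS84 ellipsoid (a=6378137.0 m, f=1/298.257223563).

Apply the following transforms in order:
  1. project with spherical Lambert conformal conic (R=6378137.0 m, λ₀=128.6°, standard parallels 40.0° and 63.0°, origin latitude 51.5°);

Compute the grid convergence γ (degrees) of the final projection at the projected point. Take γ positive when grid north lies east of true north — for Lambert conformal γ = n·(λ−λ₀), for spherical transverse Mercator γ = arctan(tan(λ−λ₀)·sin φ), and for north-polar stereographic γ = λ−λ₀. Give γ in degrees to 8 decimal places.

start: φ=11.296005°, λ=95.062577°, h=0.000 m
→ into lcc (λ₀=128.6°): φ=11.29600500°, λ−λ₀=-33.53742300°
convergence γ = -26.42888275°

-26.42888275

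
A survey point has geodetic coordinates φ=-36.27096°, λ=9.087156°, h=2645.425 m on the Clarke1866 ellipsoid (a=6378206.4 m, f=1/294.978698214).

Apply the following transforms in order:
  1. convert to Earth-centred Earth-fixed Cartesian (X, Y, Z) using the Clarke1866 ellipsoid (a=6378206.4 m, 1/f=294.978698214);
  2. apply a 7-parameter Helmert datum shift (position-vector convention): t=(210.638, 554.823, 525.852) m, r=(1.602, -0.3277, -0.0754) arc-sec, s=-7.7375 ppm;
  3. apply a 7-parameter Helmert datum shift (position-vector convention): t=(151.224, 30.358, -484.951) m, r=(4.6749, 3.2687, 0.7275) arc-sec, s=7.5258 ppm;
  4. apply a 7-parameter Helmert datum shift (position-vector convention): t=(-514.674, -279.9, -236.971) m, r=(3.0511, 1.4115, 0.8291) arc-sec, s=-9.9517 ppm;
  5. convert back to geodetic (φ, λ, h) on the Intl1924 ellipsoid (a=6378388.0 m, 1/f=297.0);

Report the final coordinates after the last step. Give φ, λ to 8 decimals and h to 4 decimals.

start: φ=-36.270960°, λ=9.087156°, h=2645.425 m
→ ECEF (a=6378206.400, f=1/294.978698214): X=5085881.7913, Y=813456.9674, Z=-3753847.9661
→ Helmert 7p (PV): X=5086059.3385, Y=814032.7920, Z=-3753278.6708
→ Helmert 7p (PV): X=5086186.4890, Y=814172.2820, Z=-3753854.0183
→ Helmert 7p (PV): X=5085592.2382, Y=813960.2508, Z=-3754076.3940
→ geod (Bowring, a=6378388.000): φ=-36.27246098°, λ=9.09319335°, h=2381.3804 m

φ=-36.27246098°, λ=9.09319335°, h=2381.3804 m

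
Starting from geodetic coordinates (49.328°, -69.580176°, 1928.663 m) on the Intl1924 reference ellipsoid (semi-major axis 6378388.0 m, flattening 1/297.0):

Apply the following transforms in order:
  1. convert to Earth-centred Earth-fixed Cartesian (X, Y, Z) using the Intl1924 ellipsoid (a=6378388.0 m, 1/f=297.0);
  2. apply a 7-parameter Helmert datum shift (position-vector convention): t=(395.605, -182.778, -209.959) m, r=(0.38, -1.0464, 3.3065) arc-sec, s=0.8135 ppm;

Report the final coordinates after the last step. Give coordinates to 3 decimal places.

start: φ=49.328000°, λ=-69.580176°, h=1928.663 m
→ ECEF (a=6378388.000, f=1/297.0): X=1453603.7047, Y=-3904487.0944, Z=4815965.8952
→ Helmert 7p (PV): X=1454038.6508, Y=-3904658.6194, Z=4815760.0351

X=1454038.651 m, Y=-3904658.619 m, Z=4815760.035 m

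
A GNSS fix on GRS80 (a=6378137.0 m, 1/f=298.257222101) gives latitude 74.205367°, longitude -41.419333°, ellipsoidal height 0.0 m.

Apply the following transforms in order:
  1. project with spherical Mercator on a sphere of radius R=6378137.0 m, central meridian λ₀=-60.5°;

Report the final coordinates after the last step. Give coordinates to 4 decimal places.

E=2124050.1344 m, N=12599008.0851 m

start: φ=74.205367°, λ=-41.419333°, h=0.000 m
→ merc (R=6378137.0, λ₀=-60.5°): E=2124050.1344, N=12599008.0851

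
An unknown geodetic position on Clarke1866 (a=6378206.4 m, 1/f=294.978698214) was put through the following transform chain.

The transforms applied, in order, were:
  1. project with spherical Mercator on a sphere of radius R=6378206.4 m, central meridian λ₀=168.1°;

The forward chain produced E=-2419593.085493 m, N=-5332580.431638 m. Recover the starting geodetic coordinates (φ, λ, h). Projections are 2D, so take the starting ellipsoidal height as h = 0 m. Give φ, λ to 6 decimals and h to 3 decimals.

φ=-43.134866°, λ=146.364662°, h=0.000 m

start: E=-2419593.0855, N=-5332580.4316 m
→ merc⁻¹: φ=-43.13486600°, λ=146.36466200°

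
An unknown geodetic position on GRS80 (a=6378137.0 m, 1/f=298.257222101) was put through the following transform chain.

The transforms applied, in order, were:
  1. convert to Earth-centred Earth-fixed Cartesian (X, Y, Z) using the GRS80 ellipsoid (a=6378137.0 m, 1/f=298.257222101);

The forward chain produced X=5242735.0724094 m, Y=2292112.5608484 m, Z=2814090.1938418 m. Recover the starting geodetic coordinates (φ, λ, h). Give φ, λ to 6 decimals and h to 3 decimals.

start: X=5242735.0724, Y=2292112.5608, Z=2814090.1938 m
→ geod (Bowring, a=6378137.000): φ=26.34113300°, λ=23.61484600°, h=2498.1090 m

φ=26.341133°, λ=23.614846°, h=2498.109 m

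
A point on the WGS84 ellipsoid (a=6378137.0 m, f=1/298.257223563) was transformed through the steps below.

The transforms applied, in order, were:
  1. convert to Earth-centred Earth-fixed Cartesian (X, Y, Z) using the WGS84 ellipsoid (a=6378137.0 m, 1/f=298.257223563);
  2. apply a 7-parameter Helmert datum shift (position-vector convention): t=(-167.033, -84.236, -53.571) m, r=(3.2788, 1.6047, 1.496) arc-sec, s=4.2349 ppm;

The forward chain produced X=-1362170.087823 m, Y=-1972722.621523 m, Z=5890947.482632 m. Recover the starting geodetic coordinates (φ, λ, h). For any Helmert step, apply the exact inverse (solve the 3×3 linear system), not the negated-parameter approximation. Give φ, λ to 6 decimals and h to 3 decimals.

φ=67.992219°, λ=-124.625627°, h=247.016 m

start: X=-1362170.0878, Y=-1972722.6215, Z=5890947.4826 m
→ Helmert⁻¹: X=-1362057.4241, Y=-1972526.5092, Z=5890996.8648
→ geod (Bowring, a=6378137.000): φ=67.99221900°, λ=-124.62562700°, h=247.0160 m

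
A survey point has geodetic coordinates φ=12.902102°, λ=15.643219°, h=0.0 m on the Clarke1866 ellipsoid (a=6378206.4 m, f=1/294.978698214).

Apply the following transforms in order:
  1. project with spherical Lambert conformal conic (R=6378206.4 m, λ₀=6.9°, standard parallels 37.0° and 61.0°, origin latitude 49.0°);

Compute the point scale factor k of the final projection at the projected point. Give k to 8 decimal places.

1.17030043

start: φ=12.902102°, λ=15.643219°, h=0.000 m
→ into lcc (λ₀=6.9°): φ=12.90210200°, λ−λ₀=8.74321900°
scale k = 1.17030043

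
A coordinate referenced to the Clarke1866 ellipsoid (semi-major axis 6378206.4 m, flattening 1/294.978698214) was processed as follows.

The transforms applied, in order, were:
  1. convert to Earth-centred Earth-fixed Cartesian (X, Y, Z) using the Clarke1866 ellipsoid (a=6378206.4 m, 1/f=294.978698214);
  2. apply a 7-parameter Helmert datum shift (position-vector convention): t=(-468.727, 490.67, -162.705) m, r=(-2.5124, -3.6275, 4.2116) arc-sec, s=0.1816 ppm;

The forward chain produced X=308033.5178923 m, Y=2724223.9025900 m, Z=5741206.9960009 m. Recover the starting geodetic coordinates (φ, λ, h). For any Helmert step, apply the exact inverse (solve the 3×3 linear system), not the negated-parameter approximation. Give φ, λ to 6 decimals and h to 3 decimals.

start: X=308033.5179, Y=2724223.9026, Z=5741206.9960 m
→ Helmert⁻¹: X=308658.7733, Y=2723656.5028, Z=5741396.4055
→ geod (Bowring, a=6378206.400): φ=64.62992800°, λ=83.53453100°, h=1589.1670 m

φ=64.629928°, λ=83.534531°, h=1589.167 m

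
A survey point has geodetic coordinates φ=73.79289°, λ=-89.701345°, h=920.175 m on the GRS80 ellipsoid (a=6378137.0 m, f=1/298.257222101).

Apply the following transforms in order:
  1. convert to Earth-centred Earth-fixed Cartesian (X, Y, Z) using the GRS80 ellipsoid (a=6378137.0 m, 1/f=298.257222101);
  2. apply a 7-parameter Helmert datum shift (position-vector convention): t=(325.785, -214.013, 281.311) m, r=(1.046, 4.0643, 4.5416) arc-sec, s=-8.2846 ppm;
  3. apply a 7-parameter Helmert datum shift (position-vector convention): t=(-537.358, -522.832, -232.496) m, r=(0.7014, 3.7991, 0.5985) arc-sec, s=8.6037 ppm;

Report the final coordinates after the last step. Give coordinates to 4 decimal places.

X=9375.0279 m, Y=-1786745.0471 m, Z=6103446.0858 m

start: φ=73.792890°, λ=-89.701345°, h=920.175 m
→ ECEF (a=6378137.000, f=1/298.257222101): X=9309.4041, Y=-1785956.1570, Z=6103410.8159
→ Helmert 7p (PV): X=9794.6977, Y=-1786186.1202, Z=6103632.3224
→ Helmert 7p (PV): X=9375.0279, Y=-1786745.0471, Z=6103446.0858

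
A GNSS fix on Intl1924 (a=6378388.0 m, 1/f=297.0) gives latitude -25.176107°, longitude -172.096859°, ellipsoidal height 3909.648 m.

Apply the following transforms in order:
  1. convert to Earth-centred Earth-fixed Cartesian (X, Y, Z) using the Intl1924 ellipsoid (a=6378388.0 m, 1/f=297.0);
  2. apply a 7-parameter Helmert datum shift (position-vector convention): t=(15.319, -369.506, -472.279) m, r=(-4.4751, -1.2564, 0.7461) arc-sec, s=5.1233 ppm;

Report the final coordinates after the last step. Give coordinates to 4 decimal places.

X=-5724623.1865 m, Y=-795130.5499 m, Z=-2698945.2518 m

start: φ=-25.176107°, λ=-172.096859°, h=3909.648 m
→ ECEF (a=6378388.000, f=1/297.0): X=-5724628.4878, Y=-794677.7199, Z=-2698441.5192
→ Helmert 7p (PV): X=-5724623.1865, Y=-795130.5499, Z=-2698945.2518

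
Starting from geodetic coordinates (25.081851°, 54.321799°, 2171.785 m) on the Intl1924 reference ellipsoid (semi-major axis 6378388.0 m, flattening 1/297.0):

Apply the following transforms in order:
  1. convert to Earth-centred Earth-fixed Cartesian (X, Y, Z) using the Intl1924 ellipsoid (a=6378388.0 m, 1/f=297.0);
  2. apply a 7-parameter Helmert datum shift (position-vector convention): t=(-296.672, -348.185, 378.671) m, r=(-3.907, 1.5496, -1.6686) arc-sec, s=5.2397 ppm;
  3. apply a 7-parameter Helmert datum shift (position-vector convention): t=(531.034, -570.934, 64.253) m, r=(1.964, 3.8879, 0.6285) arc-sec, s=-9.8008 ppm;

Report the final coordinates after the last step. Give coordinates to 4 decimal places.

start: φ=25.081851°, λ=54.321799°, h=2171.785 m
→ ECEF (a=6378388.000, f=1/297.0): X=3372473.4600, Y=4697063.5146, Z=2688245.8452
→ Helmert 7p (PV): X=3372252.6523, Y=4696763.5788, Z=2688524.2946
→ Helmert 7p (PV): X=3372787.0001, Y=4696131.2889, Z=2688543.3557

X=3372787.0001 m, Y=4696131.2889 m, Z=2688543.3557 m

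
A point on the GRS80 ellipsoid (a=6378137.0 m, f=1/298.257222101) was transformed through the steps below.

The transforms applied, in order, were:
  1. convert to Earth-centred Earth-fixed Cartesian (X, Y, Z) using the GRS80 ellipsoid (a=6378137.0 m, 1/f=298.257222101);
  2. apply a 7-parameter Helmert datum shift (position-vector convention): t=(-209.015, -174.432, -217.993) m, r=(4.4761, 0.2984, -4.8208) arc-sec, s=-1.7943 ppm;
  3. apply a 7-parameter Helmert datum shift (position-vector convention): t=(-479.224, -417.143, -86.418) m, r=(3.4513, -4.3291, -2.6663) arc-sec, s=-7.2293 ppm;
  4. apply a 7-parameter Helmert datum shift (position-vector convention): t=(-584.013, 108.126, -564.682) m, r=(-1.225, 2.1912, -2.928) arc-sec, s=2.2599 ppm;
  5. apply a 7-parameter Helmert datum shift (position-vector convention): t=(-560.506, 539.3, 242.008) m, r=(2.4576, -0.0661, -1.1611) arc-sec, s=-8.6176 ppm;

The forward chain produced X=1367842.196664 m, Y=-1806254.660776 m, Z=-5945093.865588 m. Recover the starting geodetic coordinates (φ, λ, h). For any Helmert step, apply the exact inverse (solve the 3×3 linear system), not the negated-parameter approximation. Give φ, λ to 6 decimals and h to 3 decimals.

φ=-69.252019°, λ=-52.829893°, h=2674.141 m

start: X=1367842.1967, Y=-1806254.6608, Z=-5945093.8656 m
→ Helmert⁻¹: X=1368422.7610, Y=-1806872.6658, Z=-5945366.0186
→ Helmert⁻¹: X=1369092.4830, Y=-1806921.9676, Z=-5944784.0890
→ Helmert⁻¹: X=1369480.1927, Y=-1806599.6513, Z=-5944739.1614
→ Helmert⁻¹: X=1369742.4870, Y=-1806525.4470, Z=-5944490.6501
→ geod (Bowring, a=6378137.000): φ=-69.25201900°, λ=-52.82989300°, h=2674.1410 m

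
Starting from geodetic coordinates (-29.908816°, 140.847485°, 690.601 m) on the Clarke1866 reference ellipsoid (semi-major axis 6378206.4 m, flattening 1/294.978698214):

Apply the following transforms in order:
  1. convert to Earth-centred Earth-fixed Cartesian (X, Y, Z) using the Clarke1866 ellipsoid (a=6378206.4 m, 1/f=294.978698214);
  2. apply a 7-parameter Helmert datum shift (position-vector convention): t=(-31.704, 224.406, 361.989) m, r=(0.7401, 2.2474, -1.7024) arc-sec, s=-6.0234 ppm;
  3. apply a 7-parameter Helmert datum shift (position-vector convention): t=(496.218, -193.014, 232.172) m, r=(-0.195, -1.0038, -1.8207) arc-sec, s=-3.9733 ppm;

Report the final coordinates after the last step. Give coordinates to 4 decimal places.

X=-4290902.6140 m, Y=3494181.4720 m, Z=-3161126.7123 m

start: φ=-29.908816°, λ=140.847485°, h=690.601 m
→ ECEF (a=6378206.400, f=1/294.978698214): X=-4291450.6463, Y=3494103.3547, Z=-3161787.5862
→ Helmert 7p (PV): X=-4291462.1126, Y=3494353.4782, Z=-3161347.2572
→ Helmert 7p (PV): X=-4290902.6140, Y=3494181.4720, Z=-3161126.7123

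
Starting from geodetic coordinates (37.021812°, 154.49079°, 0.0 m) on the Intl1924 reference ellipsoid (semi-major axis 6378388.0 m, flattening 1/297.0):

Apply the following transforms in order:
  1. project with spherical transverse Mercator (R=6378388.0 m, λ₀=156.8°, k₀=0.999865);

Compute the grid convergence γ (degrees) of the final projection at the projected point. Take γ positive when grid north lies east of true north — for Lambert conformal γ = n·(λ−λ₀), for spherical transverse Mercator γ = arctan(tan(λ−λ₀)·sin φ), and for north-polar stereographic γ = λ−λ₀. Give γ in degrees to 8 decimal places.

start: φ=37.021812°, λ=154.490790°, h=0.000 m
→ into tm (λ₀=156.8°): φ=37.02181200°, λ−λ₀=-2.30921000°
convergence γ = -1.39089929°

-1.39089929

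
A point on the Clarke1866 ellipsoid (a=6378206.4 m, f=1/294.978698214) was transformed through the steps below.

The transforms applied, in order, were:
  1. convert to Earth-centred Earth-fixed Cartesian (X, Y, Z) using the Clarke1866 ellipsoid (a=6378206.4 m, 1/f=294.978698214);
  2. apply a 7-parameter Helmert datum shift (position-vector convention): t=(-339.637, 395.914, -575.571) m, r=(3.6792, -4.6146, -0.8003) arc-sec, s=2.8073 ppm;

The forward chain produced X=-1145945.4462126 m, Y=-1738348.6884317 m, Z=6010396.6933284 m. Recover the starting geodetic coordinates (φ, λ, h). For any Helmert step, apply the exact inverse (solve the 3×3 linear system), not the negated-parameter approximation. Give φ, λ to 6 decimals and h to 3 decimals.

φ=71.015278°, λ=-123.377980°, h=2494.395 m

start: X=-1145945.4462, Y=-1738348.6884, Z=6010396.6933 m
→ Helmert⁻¹: X=-1145461.3677, Y=-1738636.9456, Z=6011012.0288
→ geod (Bowring, a=6378206.400): φ=71.01527800°, λ=-123.37798000°, h=2494.3950 m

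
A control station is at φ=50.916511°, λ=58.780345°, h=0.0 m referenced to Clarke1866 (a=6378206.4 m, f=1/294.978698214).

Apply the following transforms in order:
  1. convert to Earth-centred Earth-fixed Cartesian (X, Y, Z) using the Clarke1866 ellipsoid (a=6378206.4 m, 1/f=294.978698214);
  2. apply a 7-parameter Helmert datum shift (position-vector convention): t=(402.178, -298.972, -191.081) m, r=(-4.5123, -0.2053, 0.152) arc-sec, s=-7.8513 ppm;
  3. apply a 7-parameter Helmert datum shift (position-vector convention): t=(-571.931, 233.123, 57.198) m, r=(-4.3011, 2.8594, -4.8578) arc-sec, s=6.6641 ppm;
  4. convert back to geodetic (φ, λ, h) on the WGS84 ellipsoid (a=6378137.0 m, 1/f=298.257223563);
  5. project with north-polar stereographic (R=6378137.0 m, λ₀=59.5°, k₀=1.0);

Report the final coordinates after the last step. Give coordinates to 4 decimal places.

start: φ=50.916511°, λ=58.780345°, h=0.000 m
→ ECEF (a=6378206.400, f=1/294.978698214): X=2088509.2909, Y=3445870.4200, Z=4927490.1127
→ Helmert 7p (PV): X=2088887.6277, Y=3445653.7266, Z=4927187.0411
→ Helmert 7p (PV): X=2088479.0722, Y=3445963.3594, Z=4927176.2661
→ geod (Bowring, a=6378137.000): φ=50.91219228°, λ=58.78139744°, h=-277.1220 m
→ stereo (R=6378137.0, λ₀=59.5°): E=-56791.5718, N=-4527880.8421

E=-56791.5718 m, N=-4527880.8421 m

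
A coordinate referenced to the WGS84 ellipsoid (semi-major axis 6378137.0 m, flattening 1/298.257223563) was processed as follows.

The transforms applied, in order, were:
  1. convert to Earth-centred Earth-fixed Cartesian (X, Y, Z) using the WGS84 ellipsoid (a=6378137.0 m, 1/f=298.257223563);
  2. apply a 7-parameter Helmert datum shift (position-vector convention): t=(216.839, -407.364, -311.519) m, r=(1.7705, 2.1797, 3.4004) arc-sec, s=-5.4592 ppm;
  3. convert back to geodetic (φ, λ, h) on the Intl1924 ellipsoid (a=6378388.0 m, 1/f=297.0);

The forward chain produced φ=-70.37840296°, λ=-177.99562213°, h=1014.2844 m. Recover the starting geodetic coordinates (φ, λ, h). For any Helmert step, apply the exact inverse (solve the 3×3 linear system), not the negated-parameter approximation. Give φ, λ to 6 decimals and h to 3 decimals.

φ=-70.375821°, λ=-178.006196°, h=993.691 m

start: φ=-70.378403°, λ=-177.995622°, h=1014.284 m
→ ECEF (a=6378388.000, f=1/297.0): X=-2147347.5334, Y=-75151.3039, Z=-5986443.7496
→ Helmert⁻¹: X=-2147514.0700, Y=-74760.3280, Z=-5986186.9624
→ geod (Bowring, a=6378137.000): φ=-70.37582100°, λ=-178.00619600°, h=993.6910 m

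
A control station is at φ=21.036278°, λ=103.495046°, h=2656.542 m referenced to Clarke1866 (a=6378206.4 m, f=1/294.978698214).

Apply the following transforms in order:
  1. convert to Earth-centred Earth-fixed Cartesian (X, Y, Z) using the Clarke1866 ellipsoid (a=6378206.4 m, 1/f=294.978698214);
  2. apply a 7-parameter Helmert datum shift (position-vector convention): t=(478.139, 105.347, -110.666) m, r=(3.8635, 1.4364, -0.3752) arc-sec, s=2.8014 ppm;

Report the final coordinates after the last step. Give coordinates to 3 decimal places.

start: φ=21.036278°, λ=103.495046°, h=2656.542 m
→ ECEF (a=6378206.400, f=1/294.978698214): X=-1390412.6208, Y=5793692.1697, Z=2275963.4909
→ Helmert 7p (PV): X=-1389911.9884, Y=5793773.6457, Z=2275977.4041

X=-1389911.988 m, Y=5793773.646 m, Z=2275977.404 m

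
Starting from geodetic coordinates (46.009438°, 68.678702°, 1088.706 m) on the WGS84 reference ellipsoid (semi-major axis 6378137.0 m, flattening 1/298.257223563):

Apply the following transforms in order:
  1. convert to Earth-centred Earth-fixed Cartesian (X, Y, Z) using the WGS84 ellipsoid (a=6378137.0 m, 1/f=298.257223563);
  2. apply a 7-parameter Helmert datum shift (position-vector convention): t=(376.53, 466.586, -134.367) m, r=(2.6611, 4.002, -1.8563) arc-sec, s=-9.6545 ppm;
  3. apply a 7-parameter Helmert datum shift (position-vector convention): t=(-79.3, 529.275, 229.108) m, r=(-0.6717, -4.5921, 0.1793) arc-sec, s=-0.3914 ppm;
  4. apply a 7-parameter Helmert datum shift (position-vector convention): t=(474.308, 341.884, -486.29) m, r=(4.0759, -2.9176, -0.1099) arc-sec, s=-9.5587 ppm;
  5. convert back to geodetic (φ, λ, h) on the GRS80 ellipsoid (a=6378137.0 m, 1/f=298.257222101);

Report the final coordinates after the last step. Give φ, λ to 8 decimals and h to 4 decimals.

φ=45.99903983°, λ=68.67551093°, h=1743.3651 m

start: φ=46.009438°, λ=68.678702°, h=1088.706 m
→ ECEF (a=6378137.000, f=1/298.257223563): X=1613762.7787, Y=4134545.6932, Z=4566759.4821
→ Helmert 7p (PV): X=1614249.5421, Y=4134898.9223, Z=4566603.0558
→ Helmert 7p (PV): X=1614064.3491, Y=4135442.8532, Z=4566852.8494
→ Helmert 7p (PV): X=1614460.8349, Y=4135654.1052, Z=4566427.4546
→ geod (Bowring, a=6378137.000): φ=45.99903983°, λ=68.67551093°, h=1743.3651 m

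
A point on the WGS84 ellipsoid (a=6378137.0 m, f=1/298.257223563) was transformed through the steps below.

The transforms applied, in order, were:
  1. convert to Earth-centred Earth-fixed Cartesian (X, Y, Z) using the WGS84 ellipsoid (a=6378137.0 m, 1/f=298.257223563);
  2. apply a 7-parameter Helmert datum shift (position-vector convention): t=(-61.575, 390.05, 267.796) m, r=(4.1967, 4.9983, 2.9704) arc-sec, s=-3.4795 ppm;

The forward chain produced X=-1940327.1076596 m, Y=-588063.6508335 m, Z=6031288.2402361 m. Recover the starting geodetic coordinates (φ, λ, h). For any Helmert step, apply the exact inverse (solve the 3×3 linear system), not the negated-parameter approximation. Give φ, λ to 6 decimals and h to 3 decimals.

φ=71.533015°, λ=-163.133571°, h=3820.836 m

start: X=-1940327.1077, Y=-588063.6508, Z=6031288.2402 m
→ Helmert⁻¹: X=-1940426.9020, Y=-588305.0965, Z=6031006.3777
→ geod (Bowring, a=6378137.000): φ=71.53301500°, λ=-163.13357100°, h=3820.8360 m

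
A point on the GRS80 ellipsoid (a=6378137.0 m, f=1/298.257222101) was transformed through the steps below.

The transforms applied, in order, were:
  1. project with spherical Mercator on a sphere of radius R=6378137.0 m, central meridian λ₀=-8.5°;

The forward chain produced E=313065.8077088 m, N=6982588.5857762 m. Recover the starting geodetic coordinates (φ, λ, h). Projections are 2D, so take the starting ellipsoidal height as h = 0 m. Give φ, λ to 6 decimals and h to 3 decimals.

φ=52.997787°, λ=-5.687682°, h=0.000 m

start: E=313065.8077, N=6982588.5858 m
→ merc⁻¹: φ=52.99778700°, λ=-5.68768200°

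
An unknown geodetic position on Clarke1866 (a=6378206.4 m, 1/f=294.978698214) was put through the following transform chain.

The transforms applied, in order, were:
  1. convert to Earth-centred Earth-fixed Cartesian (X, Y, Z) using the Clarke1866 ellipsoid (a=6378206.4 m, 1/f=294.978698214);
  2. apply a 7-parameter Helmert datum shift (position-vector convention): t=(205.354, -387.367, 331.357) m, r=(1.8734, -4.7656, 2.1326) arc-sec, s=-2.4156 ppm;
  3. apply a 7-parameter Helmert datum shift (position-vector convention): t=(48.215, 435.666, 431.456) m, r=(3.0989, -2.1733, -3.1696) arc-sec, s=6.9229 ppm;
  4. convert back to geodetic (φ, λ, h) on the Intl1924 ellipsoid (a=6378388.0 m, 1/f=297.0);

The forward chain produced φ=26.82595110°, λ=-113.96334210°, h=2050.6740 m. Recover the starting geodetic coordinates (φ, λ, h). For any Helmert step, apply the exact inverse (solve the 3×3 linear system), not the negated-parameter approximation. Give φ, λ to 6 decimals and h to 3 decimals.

φ=26.822327°, λ=-113.964584°, h=2020.989 m

start: φ=26.825951°, λ=-113.963342°, h=2050.674 m
→ ECEF (a=6378388.000, f=1/297.0): X=-2314126.9579, Y=-5206576.7667, Z=2861984.0387
→ Helmert⁻¹: X=-2314048.9870, Y=-5206968.9517, Z=2861635.3834
→ Helmert⁻¹: X=-2314247.6517, Y=-5206544.2456, Z=2861411.6956
→ geod (Bowring, a=6378206.400): φ=26.82232700°, λ=-113.96458400°, h=2020.9890 m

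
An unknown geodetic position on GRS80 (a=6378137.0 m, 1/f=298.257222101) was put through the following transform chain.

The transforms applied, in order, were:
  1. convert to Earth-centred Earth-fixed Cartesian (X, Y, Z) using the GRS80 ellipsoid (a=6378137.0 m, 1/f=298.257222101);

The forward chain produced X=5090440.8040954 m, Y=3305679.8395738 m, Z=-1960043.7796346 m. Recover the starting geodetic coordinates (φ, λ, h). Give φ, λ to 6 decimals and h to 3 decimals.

start: X=5090440.8041, Y=3305679.8396, Z=-1960043.7796 m
→ geod (Bowring, a=6378137.000): φ=-18.00951800°, λ=32.99927900°, h=2126.4210 m

φ=-18.009518°, λ=32.999279°, h=2126.421 m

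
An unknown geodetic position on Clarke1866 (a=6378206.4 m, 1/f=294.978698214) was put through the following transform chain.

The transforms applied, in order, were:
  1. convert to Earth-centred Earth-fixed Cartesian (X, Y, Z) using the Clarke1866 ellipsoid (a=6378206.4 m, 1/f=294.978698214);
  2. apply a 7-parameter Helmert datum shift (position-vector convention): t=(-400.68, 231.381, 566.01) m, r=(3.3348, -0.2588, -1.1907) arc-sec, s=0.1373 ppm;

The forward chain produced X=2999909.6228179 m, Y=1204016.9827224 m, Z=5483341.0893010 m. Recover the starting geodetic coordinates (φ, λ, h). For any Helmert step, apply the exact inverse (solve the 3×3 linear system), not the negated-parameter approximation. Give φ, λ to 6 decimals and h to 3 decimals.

φ=59.644721°, λ=21.863405°, h=2744.999 m

start: X=2999909.6228, Y=1204016.9827, Z=5483341.0893 m
→ Helmert⁻¹: X=3000309.8204, Y=1203891.3990, Z=5482751.0980
→ geod (Bowring, a=6378206.400): φ=59.64472100°, λ=21.86340500°, h=2744.9990 m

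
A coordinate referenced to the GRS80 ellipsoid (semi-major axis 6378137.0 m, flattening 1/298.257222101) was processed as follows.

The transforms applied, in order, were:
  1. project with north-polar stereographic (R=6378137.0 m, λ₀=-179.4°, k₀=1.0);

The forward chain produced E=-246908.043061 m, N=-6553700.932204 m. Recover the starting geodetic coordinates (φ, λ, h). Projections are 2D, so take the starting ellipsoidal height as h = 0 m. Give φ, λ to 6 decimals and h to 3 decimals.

φ=35.582122°, λ=178.442425°, h=0.000 m

start: E=-246908.0431, N=-6553700.9322 m
→ stereo⁻¹: φ=35.58212200°, λ=178.44242500°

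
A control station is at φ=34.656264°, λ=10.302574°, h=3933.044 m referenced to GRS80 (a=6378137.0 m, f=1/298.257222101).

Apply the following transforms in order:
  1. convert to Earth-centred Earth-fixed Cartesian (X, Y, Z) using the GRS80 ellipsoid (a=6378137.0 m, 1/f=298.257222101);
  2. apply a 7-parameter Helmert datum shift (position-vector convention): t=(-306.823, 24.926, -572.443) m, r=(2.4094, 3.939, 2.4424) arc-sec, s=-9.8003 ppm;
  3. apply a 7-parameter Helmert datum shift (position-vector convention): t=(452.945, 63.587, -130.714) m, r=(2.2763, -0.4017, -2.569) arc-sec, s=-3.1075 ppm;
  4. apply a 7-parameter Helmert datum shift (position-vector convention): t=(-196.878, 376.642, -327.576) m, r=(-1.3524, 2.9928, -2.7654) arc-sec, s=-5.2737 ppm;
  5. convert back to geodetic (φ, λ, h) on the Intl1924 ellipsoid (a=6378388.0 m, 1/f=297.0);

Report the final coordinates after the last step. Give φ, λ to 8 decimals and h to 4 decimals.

start: φ=34.656264°, λ=10.302574°, h=3933.044 m
→ ECEF (a=6378137.000, f=1/298.257222101): X=5170707.1003, Y=939916.7048, Z=3608801.1406
→ Helmert 7p (PV): X=5170407.3893, Y=939951.4912, Z=3608105.5663
→ Helmert 7p (PV): X=5170848.9474, Y=939907.9425, Z=3607984.0826
→ Helmert 7p (PV): X=5170689.7510, Y=940233.9584, Z=3607556.2905
→ geod (Bowring, a=6378388.000): φ=34.64760398°, λ=10.30601079°, h=3036.3481 m

φ=34.64760398°, λ=10.30601079°, h=3036.3481 m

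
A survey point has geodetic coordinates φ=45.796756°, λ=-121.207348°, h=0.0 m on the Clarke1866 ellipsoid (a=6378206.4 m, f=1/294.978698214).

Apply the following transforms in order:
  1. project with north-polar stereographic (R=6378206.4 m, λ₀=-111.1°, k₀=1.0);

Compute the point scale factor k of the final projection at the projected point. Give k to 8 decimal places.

1.16490979

start: φ=45.796756°, λ=-121.207348°, h=0.000 m
→ into stereo (λ₀=-111.1°): φ=45.79675600°, λ−λ₀=-10.10734800°
scale k = 1.16490979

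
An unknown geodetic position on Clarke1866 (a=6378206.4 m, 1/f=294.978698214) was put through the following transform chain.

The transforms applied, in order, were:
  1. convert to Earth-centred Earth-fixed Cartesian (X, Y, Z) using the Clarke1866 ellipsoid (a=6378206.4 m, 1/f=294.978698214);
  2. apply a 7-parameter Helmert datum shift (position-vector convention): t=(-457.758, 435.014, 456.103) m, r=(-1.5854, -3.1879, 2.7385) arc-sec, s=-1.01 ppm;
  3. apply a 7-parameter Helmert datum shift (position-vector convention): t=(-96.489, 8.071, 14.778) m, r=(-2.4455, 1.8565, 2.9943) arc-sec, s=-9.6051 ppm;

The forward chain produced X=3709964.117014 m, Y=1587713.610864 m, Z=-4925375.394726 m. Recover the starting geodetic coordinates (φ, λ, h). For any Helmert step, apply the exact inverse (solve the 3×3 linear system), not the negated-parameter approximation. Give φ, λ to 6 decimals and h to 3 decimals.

start: X=3709964.1170, Y=1587713.6109, Z=-4925375.3947 m
→ Helmert⁻¹: X=3710163.6218, Y=1587725.3264, Z=-4925385.2642
→ Helmert⁻¹: X=3710570.0697, Y=1587280.5133, Z=-4925891.4904
→ geod (Bowring, a=6378206.400): φ=-50.86257800°, λ=23.15991600°, h=2818.5880 m

φ=-50.862578°, λ=23.159916°, h=2818.588 m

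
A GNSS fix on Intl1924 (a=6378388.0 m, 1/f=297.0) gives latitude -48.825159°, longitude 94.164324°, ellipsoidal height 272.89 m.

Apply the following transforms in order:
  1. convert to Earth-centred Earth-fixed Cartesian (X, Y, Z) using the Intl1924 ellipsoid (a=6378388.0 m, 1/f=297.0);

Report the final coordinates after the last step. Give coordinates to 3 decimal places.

start: φ=-48.825159°, λ=94.164324°, h=272.890 m
→ ECEF (a=6378388.000, f=1/297.0): X=-305534.5738, Y=4196360.6918, Z=-4778075.9283

X=-305534.574 m, Y=4196360.692 m, Z=-4778075.928 m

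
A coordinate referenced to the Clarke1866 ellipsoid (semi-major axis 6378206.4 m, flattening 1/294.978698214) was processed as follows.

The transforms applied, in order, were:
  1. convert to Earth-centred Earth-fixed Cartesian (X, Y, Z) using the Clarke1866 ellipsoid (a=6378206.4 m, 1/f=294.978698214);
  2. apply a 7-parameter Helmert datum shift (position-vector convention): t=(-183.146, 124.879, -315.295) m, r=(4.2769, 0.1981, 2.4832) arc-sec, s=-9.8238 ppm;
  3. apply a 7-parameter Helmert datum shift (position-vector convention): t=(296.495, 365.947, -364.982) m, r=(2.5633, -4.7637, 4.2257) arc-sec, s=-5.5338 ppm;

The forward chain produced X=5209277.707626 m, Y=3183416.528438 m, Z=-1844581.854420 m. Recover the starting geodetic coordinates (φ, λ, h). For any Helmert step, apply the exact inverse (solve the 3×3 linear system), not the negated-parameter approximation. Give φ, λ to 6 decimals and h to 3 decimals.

φ=-16.917034°, λ=31.423788°, h=728.075 m

start: X=5209277.7076, Y=3183416.5284, Z=-1844581.8544 m
→ Helmert⁻¹: X=5209032.6501, Y=3182938.5590, Z=-1844386.9361
→ Helmert⁻¹: X=5209307.0588, Y=3182743.9949, Z=-1844150.7481
→ geod (Bowring, a=6378206.400): φ=-16.91703400°, λ=31.42378800°, h=728.0750 m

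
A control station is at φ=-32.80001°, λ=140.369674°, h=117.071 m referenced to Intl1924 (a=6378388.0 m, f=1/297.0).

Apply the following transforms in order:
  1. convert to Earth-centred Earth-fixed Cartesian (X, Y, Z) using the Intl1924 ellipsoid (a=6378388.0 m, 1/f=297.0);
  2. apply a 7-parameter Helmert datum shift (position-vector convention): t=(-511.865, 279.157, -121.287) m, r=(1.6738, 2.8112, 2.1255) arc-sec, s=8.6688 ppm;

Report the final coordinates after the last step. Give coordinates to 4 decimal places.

start: φ=-32.800010°, λ=140.369674°, h=117.071 m
→ ECEF (a=6378388.000, f=1/297.0): X=-4133420.8216, Y=3423149.7386, Z=-3435451.4173
→ Helmert 7p (PV): X=-4134050.6157, Y=3423443.8544, Z=-3435518.3719

X=-4134050.6157 m, Y=3423443.8544 m, Z=-3435518.3719 m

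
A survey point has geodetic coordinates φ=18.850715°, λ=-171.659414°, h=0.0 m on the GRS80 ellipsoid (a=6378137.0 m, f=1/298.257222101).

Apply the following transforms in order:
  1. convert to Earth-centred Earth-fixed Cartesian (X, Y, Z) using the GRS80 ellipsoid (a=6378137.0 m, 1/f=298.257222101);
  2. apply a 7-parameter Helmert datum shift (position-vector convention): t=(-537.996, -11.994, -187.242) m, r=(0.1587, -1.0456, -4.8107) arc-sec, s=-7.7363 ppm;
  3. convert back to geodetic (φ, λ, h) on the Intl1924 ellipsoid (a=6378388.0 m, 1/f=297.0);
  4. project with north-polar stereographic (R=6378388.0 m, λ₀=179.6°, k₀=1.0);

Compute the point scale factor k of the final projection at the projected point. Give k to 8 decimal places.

1.51165324

start: φ=18.850715°, λ=-171.659414°, h=0.000 m
→ ECEF (a=6378137.000, f=1/298.257222101): X=-5974283.4656, Y=-875876.1540, Z=2047718.2193
→ Helmert 7p (PV): X=-5974806.0509, Y=-875743.6107, Z=2047484.1769
→ geod (Bowring, a=6378388.000): φ=18.84776442°, λ=-171.66137754°, h=154.0315 m
→ into stereo (λ₀=179.6°): φ=18.84776442°, λ−λ₀=8.73862246°
scale k = 1.51165324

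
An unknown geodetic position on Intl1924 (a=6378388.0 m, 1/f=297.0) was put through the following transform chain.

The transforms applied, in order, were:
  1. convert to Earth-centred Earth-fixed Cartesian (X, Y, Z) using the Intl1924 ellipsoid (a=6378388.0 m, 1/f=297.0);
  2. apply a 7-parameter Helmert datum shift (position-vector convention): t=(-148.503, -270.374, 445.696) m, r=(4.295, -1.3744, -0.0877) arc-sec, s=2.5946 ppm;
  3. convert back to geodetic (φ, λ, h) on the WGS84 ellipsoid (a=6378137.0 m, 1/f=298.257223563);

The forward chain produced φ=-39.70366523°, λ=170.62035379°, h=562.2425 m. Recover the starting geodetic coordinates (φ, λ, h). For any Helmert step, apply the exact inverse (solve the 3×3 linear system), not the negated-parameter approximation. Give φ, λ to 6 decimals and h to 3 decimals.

φ=-39.707969°, λ=170.618008°, h=537.780 m

start: φ=-39.703665°, λ=170.620354°, h=562.243 m
→ ECEF (a=6378137.000, f=1/298.257223563): X=-4848521.6714, Y=800898.0650, Z=-4053085.3246
→ Helmert⁻¹: X=-4848387.9391, Y=801079.8938, Z=-4053504.8779
→ geod (Bowring, a=6378388.000): φ=-39.70796900°, λ=170.61800800°, h=537.7800 m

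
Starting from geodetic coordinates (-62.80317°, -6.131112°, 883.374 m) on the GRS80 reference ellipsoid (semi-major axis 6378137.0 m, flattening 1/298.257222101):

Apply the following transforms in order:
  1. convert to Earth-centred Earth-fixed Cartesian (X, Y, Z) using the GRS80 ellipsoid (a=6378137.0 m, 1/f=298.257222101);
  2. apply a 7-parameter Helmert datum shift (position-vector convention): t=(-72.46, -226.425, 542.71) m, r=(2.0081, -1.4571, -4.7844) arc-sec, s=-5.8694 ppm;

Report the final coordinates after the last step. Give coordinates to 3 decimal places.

X=2906495.380 m, Y=-312454.219 m, Z=-5650176.951 m

start: φ=-62.803170°, λ=-6.131112°, h=883.374 m
→ ECEF (a=6378137.000, f=1/298.257222101): X=2906552.2238, Y=-312217.2214, Z=-5650770.3207
→ Helmert 7p (PV): X=2906495.3801, Y=-312454.2192, Z=-5650176.9512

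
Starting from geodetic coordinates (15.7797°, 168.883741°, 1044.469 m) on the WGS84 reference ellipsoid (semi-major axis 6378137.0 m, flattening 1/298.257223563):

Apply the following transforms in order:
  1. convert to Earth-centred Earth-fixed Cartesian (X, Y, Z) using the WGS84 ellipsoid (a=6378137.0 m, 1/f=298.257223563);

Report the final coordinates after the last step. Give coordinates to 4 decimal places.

X=-6025093.7177 m, Y=1183852.0606 m, Z=1723565.6723 m

start: φ=15.779700°, λ=168.883741°, h=1044.469 m
→ ECEF (a=6378137.000, f=1/298.257223563): X=-6025093.7177, Y=1183852.0606, Z=1723565.6723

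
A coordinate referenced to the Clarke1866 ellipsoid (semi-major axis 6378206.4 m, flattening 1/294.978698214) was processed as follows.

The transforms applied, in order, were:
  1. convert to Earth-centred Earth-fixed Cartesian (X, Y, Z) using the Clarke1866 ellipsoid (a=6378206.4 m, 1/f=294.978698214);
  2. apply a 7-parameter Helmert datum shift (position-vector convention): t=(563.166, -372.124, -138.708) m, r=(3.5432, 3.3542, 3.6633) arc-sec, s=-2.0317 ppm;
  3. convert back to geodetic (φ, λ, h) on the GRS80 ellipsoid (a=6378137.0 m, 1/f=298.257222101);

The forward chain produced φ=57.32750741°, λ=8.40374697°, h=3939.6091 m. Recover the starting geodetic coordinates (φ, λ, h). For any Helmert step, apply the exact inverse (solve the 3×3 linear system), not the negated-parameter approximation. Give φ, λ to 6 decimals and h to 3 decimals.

start: φ=57.327507°, λ=8.403747°, h=3939.609 m
→ ECEF (a=6378137.000, f=1/298.257222101): X=3416391.0578, Y=504717.0352, Z=5348992.9666
→ Helmert⁻¹: X=3415756.8163, Y=505121.4089, Z=5349189.4113
→ geod (Bowring, a=6378206.400): φ=57.33469500°, λ=8.41192300°, h=3897.2470 m

φ=57.334695°, λ=8.411923°, h=3897.247 m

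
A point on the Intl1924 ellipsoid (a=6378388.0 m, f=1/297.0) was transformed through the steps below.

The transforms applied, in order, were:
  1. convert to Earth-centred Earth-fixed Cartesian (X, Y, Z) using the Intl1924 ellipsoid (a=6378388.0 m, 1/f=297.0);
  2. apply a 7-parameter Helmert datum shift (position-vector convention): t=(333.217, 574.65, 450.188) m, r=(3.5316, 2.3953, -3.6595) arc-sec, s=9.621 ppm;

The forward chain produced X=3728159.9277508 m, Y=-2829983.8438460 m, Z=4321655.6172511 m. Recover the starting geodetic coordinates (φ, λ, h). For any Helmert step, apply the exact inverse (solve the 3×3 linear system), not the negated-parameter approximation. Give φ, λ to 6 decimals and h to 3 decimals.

φ=42.906960°, λ=-37.208228°, h=1826.431 m

start: X=3728159.9278, Y=-2829983.8438, Z=4321655.6173 m
→ Helmert⁻¹: X=3727790.8802, Y=-2830391.1366, Z=4321255.6063
→ geod (Bowring, a=6378388.000): φ=42.90696000°, λ=-37.20822800°, h=1826.4310 m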